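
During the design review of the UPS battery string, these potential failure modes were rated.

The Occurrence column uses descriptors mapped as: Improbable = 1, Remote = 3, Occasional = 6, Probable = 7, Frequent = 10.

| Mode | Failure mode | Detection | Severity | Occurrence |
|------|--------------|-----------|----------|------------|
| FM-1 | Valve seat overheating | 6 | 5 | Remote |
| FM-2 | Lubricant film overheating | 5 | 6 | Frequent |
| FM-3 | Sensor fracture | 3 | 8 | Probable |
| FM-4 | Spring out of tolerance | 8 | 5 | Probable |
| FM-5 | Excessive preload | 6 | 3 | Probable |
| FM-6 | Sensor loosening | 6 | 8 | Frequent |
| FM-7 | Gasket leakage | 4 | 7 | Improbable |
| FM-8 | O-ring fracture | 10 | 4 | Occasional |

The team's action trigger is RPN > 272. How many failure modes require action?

3

RPN = Severity × Occurrence × Detection:
  FM-1: 5 × 3 × 6 = 90
  FM-2: 6 × 10 × 5 = 300
  FM-3: 8 × 7 × 3 = 168
  FM-4: 5 × 7 × 8 = 280
  FM-5: 3 × 7 × 6 = 126
  FM-6: 8 × 10 × 6 = 480
  FM-7: 7 × 1 × 4 = 28
  FM-8: 4 × 6 × 10 = 240
Modes with RPN > 272: FM-2 (300), FM-4 (280), FM-6 (480) → 3.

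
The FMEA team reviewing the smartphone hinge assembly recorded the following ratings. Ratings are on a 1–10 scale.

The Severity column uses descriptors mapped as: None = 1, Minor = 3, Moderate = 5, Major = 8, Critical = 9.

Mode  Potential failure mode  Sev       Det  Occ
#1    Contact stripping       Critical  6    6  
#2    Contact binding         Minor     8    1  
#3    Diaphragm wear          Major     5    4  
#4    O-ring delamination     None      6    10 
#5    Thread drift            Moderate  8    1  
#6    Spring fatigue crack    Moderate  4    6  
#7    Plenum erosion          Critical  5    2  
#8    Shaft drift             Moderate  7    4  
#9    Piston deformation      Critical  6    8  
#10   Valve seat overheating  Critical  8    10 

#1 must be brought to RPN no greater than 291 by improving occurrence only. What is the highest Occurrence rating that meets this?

5

#1: S=9, O=6, D=6 → current RPN = 324.
Fixed product = 54. Need 54 × O ≤ 291, so O ≤ 291/54 = 5.39.
Maximum integer Occurrence rating = 5 (gives RPN 270; O=6 would give 324 > 291).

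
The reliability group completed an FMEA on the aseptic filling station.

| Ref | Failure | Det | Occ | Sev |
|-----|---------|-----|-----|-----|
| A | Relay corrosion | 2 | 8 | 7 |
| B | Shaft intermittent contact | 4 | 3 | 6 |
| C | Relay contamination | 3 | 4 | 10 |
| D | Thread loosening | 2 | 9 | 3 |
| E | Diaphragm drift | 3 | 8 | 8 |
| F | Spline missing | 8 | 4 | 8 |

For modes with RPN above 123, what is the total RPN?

448

RPN = Severity × Occurrence × Detection:
  A: 7 × 8 × 2 = 112
  B: 6 × 3 × 4 = 72
  C: 10 × 4 × 3 = 120
  D: 3 × 9 × 2 = 54
  E: 8 × 8 × 3 = 192
  F: 8 × 4 × 8 = 256
RPN > 123: E (192), F (256).
Sum: 192 + 256 = 448.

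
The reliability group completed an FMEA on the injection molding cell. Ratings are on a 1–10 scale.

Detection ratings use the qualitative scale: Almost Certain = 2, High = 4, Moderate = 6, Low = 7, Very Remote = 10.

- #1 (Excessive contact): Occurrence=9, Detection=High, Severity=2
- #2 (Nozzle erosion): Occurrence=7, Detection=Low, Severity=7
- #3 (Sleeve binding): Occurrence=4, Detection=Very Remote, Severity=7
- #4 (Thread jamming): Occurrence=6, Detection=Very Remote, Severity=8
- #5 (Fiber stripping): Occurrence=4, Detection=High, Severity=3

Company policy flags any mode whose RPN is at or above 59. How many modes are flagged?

4

RPN = Severity × Occurrence × Detection:
  #1: 2 × 9 × 4 = 72
  #2: 7 × 7 × 7 = 343
  #3: 7 × 4 × 10 = 280
  #4: 8 × 6 × 10 = 480
  #5: 3 × 4 × 4 = 48
Modes with RPN ≥ 59: #1 (72), #2 (343), #3 (280), #4 (480) → 4.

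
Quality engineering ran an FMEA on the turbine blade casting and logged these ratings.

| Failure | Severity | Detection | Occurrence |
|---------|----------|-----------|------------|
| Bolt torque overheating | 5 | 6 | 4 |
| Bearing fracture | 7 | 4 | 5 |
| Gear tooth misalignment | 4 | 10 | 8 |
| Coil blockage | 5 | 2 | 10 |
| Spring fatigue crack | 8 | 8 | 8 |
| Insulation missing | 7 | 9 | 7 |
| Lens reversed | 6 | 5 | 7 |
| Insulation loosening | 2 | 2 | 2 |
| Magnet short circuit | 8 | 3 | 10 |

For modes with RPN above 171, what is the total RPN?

RPN = Severity × Occurrence × Detection:
  Bolt torque overheating: 5 × 4 × 6 = 120
  Bearing fracture: 7 × 5 × 4 = 140
  Gear tooth misalignment: 4 × 8 × 10 = 320
  Coil blockage: 5 × 10 × 2 = 100
  Spring fatigue crack: 8 × 8 × 8 = 512
  Insulation missing: 7 × 7 × 9 = 441
  Lens reversed: 6 × 7 × 5 = 210
  Insulation loosening: 2 × 2 × 2 = 8
  Magnet short circuit: 8 × 10 × 3 = 240
RPN > 171: Gear tooth misalignment (320), Spring fatigue crack (512), Insulation missing (441), Lens reversed (210), Magnet short circuit (240).
Sum: 320 + 512 + 441 + 210 + 240 = 1723.

1723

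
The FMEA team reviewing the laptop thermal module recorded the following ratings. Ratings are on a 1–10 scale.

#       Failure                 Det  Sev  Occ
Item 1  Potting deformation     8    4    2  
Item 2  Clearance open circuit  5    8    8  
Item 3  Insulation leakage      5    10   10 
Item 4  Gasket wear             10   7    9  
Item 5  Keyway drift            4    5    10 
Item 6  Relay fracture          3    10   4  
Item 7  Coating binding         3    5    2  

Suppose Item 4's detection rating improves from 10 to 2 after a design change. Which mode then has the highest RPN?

Item 3

RPN = Severity × Occurrence × Detection:
  Item 1: 4 × 2 × 8 = 64
  Item 2: 8 × 8 × 5 = 320
  Item 3: 10 × 10 × 5 = 500
  Item 4: 7 × 9 × 10 = 630
  Item 5: 5 × 10 × 4 = 200
  Item 6: 10 × 4 × 3 = 120
  Item 7: 5 × 2 × 3 = 30
After action: Item 4 → 7 × 9 × 2 = 126.
Revised RPNs: Item 3=500, Item 2=320, Item 5=200, Item 4=126, Item 6=120, Item 1=64, Item 7=30.
Highest is now Item 3 (500).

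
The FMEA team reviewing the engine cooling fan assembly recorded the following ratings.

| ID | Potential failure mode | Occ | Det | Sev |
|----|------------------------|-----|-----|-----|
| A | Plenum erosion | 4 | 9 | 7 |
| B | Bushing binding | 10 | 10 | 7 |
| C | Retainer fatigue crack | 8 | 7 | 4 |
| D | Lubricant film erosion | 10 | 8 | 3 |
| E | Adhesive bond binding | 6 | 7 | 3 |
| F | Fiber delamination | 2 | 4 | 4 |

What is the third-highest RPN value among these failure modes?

240

RPN = Severity × Occurrence × Detection:
  A: 7 × 4 × 9 = 252
  B: 7 × 10 × 10 = 700
  C: 4 × 8 × 7 = 224
  D: 3 × 10 × 8 = 240
  E: 3 × 6 × 7 = 126
  F: 4 × 2 × 4 = 32
Sorted descending: 700, 252, 240, 224, 126, 32.
The third-highest RPN is 240 (D).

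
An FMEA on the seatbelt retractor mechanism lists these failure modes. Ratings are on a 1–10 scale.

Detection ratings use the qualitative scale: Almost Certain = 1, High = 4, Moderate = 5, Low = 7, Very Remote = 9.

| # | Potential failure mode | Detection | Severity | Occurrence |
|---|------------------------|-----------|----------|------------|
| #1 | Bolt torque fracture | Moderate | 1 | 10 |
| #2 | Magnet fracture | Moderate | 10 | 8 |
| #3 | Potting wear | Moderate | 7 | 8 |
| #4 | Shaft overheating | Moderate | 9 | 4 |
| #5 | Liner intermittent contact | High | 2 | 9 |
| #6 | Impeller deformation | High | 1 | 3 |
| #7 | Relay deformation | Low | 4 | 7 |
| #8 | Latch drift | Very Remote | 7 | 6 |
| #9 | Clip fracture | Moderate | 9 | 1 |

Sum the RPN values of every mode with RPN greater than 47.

RPN = Severity × Occurrence × Detection:
  #1: 1 × 10 × 5 = 50
  #2: 10 × 8 × 5 = 400
  #3: 7 × 8 × 5 = 280
  #4: 9 × 4 × 5 = 180
  #5: 2 × 9 × 4 = 72
  #6: 1 × 3 × 4 = 12
  #7: 4 × 7 × 7 = 196
  #8: 7 × 6 × 9 = 378
  #9: 9 × 1 × 5 = 45
RPN > 47: #1 (50), #2 (400), #3 (280), #4 (180), #5 (72), #7 (196), #8 (378).
Sum: 50 + 400 + 280 + 180 + 72 + 196 + 378 = 1556.

1556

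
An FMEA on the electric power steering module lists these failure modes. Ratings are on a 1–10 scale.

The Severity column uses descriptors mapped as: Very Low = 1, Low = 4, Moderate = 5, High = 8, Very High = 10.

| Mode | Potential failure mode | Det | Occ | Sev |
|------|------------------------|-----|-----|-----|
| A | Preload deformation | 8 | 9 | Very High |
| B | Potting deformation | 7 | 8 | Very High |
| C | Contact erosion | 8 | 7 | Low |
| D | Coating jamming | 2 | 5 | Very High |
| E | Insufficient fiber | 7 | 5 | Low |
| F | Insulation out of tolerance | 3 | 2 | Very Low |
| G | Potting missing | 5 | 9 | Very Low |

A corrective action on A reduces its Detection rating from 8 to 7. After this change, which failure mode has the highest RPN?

A

RPN = Severity × Occurrence × Detection:
  A: 10 × 9 × 8 = 720
  B: 10 × 8 × 7 = 560
  C: 4 × 7 × 8 = 224
  D: 10 × 5 × 2 = 100
  E: 4 × 5 × 7 = 140
  F: 1 × 2 × 3 = 6
  G: 1 × 9 × 5 = 45
After action: A → 10 × 9 × 7 = 630.
Revised RPNs: A=630, B=560, C=224, E=140, D=100, G=45, F=6.
Highest is now A (630).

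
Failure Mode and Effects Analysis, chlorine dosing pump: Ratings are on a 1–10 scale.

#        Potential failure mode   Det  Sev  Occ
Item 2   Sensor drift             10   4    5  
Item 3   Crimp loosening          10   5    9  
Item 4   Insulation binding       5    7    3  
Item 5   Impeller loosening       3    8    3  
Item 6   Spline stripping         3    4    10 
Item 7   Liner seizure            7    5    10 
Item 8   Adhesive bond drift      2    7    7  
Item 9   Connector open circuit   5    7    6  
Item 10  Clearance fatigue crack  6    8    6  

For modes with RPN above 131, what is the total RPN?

1498

RPN = Severity × Occurrence × Detection:
  Item 2: 4 × 5 × 10 = 200
  Item 3: 5 × 9 × 10 = 450
  Item 4: 7 × 3 × 5 = 105
  Item 5: 8 × 3 × 3 = 72
  Item 6: 4 × 10 × 3 = 120
  Item 7: 5 × 10 × 7 = 350
  Item 8: 7 × 7 × 2 = 98
  Item 9: 7 × 6 × 5 = 210
  Item 10: 8 × 6 × 6 = 288
RPN > 131: Item 2 (200), Item 3 (450), Item 7 (350), Item 9 (210), Item 10 (288).
Sum: 200 + 450 + 350 + 210 + 288 = 1498.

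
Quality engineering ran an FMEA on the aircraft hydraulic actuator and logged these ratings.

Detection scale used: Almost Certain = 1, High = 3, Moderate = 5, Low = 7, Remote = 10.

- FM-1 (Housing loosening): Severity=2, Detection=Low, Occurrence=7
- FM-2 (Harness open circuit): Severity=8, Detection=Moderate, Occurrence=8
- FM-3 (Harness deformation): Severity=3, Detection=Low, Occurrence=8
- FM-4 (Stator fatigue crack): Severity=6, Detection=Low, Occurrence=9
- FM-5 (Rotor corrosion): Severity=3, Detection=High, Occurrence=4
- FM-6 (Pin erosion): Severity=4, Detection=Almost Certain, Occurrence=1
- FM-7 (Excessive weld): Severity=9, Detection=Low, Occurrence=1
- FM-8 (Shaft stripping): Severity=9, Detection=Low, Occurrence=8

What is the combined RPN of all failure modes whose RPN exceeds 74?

RPN = Severity × Occurrence × Detection:
  FM-1: 2 × 7 × 7 = 98
  FM-2: 8 × 8 × 5 = 320
  FM-3: 3 × 8 × 7 = 168
  FM-4: 6 × 9 × 7 = 378
  FM-5: 3 × 4 × 3 = 36
  FM-6: 4 × 1 × 1 = 4
  FM-7: 9 × 1 × 7 = 63
  FM-8: 9 × 8 × 7 = 504
RPN > 74: FM-1 (98), FM-2 (320), FM-3 (168), FM-4 (378), FM-8 (504).
Sum: 98 + 320 + 168 + 378 + 504 = 1468.

1468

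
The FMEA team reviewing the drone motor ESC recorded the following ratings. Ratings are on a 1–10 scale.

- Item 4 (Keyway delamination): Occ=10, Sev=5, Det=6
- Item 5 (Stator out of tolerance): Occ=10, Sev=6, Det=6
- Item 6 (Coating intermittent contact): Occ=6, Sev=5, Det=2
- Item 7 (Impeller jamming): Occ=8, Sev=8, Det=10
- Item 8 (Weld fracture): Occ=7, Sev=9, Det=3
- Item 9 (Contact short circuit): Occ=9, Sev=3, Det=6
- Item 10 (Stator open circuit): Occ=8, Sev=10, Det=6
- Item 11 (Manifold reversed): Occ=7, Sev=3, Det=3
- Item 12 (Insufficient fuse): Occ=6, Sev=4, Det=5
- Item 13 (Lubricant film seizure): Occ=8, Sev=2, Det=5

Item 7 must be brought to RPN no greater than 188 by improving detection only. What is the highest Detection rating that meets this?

Item 7: S=8, O=8, D=10 → current RPN = 640.
Fixed product = 64. Need 64 × D ≤ 188, so D ≤ 188/64 = 2.94.
Maximum integer Detection rating = 2 (gives RPN 128; D=3 would give 192 > 188).

2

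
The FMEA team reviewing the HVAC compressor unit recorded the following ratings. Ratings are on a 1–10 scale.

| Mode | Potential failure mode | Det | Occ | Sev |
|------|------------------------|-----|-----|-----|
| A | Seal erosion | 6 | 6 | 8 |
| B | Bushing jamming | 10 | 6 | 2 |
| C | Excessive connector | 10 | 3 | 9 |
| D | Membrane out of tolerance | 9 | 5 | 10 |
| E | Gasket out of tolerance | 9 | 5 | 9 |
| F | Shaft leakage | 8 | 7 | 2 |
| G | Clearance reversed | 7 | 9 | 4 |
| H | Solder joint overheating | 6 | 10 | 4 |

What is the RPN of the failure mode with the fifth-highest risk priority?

RPN = Severity × Occurrence × Detection:
  A: 8 × 6 × 6 = 288
  B: 2 × 6 × 10 = 120
  C: 9 × 3 × 10 = 270
  D: 10 × 5 × 9 = 450
  E: 9 × 5 × 9 = 405
  F: 2 × 7 × 8 = 112
  G: 4 × 9 × 7 = 252
  H: 4 × 10 × 6 = 240
Sorted descending: 450, 405, 288, 270, 252, 240, 120, 112.
The fifth-highest RPN is 252 (G).

252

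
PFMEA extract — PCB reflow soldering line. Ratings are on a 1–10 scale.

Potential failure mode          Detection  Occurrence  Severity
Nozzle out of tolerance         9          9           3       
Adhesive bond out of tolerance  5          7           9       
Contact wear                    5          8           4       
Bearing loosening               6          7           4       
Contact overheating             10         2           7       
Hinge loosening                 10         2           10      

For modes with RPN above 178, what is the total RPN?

758

RPN = Severity × Occurrence × Detection:
  Nozzle out of tolerance: 3 × 9 × 9 = 243
  Adhesive bond out of tolerance: 9 × 7 × 5 = 315
  Contact wear: 4 × 8 × 5 = 160
  Bearing loosening: 4 × 7 × 6 = 168
  Contact overheating: 7 × 2 × 10 = 140
  Hinge loosening: 10 × 2 × 10 = 200
RPN > 178: Nozzle out of tolerance (243), Adhesive bond out of tolerance (315), Hinge loosening (200).
Sum: 243 + 315 + 200 = 758.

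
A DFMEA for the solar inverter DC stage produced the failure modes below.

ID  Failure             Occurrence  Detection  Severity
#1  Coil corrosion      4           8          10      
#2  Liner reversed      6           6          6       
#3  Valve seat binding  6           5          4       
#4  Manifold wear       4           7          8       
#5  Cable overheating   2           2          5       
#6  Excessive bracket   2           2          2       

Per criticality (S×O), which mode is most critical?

Criticality = Severity × Occurrence:
  #1: 10 × 4 = 40
  #2: 6 × 6 = 36
  #3: 4 × 6 = 24
  #4: 8 × 4 = 32
  #5: 5 × 2 = 10
  #6: 2 × 2 = 4
Highest criticality is 40 → #1.

#1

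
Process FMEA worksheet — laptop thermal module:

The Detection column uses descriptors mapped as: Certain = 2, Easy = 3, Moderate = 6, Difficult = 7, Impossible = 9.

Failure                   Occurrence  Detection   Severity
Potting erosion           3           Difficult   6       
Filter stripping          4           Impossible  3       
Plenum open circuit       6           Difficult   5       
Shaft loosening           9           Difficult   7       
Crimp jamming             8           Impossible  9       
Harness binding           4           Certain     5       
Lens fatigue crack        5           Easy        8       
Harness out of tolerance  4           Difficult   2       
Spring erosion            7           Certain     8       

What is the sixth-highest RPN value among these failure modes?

RPN = Severity × Occurrence × Detection:
  Potting erosion: 6 × 3 × 7 = 126
  Filter stripping: 3 × 4 × 9 = 108
  Plenum open circuit: 5 × 6 × 7 = 210
  Shaft loosening: 7 × 9 × 7 = 441
  Crimp jamming: 9 × 8 × 9 = 648
  Harness binding: 5 × 4 × 2 = 40
  Lens fatigue crack: 8 × 5 × 3 = 120
  Harness out of tolerance: 2 × 4 × 7 = 56
  Spring erosion: 8 × 7 × 2 = 112
Sorted descending: 648, 441, 210, 126, 120, 112, 108, 56, 40.
The sixth-highest RPN is 112 (Spring erosion).

112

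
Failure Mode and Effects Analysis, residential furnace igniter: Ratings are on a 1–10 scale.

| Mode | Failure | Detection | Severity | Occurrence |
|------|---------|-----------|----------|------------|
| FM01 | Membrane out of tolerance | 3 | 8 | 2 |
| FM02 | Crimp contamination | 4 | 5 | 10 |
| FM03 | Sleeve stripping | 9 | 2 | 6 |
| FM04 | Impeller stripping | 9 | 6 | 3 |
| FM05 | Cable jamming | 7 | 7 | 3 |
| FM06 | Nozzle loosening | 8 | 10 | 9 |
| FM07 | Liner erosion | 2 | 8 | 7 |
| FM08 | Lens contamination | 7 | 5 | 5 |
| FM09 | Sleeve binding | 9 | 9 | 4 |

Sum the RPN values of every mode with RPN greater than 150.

RPN = Severity × Occurrence × Detection:
  FM01: 8 × 2 × 3 = 48
  FM02: 5 × 10 × 4 = 200
  FM03: 2 × 6 × 9 = 108
  FM04: 6 × 3 × 9 = 162
  FM05: 7 × 3 × 7 = 147
  FM06: 10 × 9 × 8 = 720
  FM07: 8 × 7 × 2 = 112
  FM08: 5 × 5 × 7 = 175
  FM09: 9 × 4 × 9 = 324
RPN > 150: FM02 (200), FM04 (162), FM06 (720), FM08 (175), FM09 (324).
Sum: 200 + 162 + 720 + 175 + 324 = 1581.

1581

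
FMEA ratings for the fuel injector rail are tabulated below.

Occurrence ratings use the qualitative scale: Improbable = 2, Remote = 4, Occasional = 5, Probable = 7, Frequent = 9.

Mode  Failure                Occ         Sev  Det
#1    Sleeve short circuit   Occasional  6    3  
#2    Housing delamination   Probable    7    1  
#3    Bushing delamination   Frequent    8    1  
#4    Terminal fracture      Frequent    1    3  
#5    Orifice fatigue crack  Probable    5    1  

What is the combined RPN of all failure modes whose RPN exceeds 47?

211

RPN = Severity × Occurrence × Detection:
  #1: 6 × 5 × 3 = 90
  #2: 7 × 7 × 1 = 49
  #3: 8 × 9 × 1 = 72
  #4: 1 × 9 × 3 = 27
  #5: 5 × 7 × 1 = 35
RPN > 47: #1 (90), #2 (49), #3 (72).
Sum: 90 + 49 + 72 = 211.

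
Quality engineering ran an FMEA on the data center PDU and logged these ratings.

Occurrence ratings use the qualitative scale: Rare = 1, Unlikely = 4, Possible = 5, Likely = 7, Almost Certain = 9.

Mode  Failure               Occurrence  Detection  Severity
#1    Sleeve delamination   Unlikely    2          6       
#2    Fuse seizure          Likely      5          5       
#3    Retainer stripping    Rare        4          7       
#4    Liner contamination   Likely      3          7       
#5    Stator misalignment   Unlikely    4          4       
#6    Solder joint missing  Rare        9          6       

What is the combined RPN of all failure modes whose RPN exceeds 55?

386

RPN = Severity × Occurrence × Detection:
  #1: 6 × 4 × 2 = 48
  #2: 5 × 7 × 5 = 175
  #3: 7 × 1 × 4 = 28
  #4: 7 × 7 × 3 = 147
  #5: 4 × 4 × 4 = 64
  #6: 6 × 1 × 9 = 54
RPN > 55: #2 (175), #4 (147), #5 (64).
Sum: 175 + 147 + 64 = 386.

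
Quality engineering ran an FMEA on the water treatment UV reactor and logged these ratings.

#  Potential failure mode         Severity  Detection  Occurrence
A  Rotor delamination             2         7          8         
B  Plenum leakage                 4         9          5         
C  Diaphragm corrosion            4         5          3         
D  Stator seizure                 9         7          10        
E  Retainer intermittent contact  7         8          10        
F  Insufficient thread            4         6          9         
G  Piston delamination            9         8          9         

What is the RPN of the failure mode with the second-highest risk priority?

RPN = Severity × Occurrence × Detection:
  A: 2 × 8 × 7 = 112
  B: 4 × 5 × 9 = 180
  C: 4 × 3 × 5 = 60
  D: 9 × 10 × 7 = 630
  E: 7 × 10 × 8 = 560
  F: 4 × 9 × 6 = 216
  G: 9 × 9 × 8 = 648
Sorted descending: 648, 630, 560, 216, 180, 112, 60.
The second-highest RPN is 630 (D).

630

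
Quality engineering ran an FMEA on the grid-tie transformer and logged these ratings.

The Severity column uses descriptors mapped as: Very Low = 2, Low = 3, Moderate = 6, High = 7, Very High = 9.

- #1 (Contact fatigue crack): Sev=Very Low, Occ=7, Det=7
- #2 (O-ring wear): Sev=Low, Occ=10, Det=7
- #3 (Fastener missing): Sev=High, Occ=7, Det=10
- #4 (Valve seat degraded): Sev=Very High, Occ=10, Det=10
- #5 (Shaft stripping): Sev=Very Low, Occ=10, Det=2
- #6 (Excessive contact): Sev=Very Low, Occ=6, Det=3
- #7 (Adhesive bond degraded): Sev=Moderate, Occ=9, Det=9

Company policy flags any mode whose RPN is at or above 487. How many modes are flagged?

2

RPN = Severity × Occurrence × Detection:
  #1: 2 × 7 × 7 = 98
  #2: 3 × 10 × 7 = 210
  #3: 7 × 7 × 10 = 490
  #4: 9 × 10 × 10 = 900
  #5: 2 × 10 × 2 = 40
  #6: 2 × 6 × 3 = 36
  #7: 6 × 9 × 9 = 486
Modes with RPN ≥ 487: #3 (490), #4 (900) → 2.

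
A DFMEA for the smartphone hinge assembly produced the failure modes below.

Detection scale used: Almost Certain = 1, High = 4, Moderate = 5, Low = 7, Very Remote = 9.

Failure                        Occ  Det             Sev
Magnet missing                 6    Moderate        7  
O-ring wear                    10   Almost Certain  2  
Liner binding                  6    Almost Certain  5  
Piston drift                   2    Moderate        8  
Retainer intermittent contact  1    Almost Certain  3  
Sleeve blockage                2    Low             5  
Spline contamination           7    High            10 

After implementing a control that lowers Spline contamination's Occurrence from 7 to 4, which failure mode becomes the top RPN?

RPN = Severity × Occurrence × Detection:
  Magnet missing: 7 × 6 × 5 = 210
  O-ring wear: 2 × 10 × 1 = 20
  Liner binding: 5 × 6 × 1 = 30
  Piston drift: 8 × 2 × 5 = 80
  Retainer intermittent contact: 3 × 1 × 1 = 3
  Sleeve blockage: 5 × 2 × 7 = 70
  Spline contamination: 10 × 7 × 4 = 280
After action: Spline contamination → 10 × 4 × 4 = 160.
Revised RPNs: Magnet missing=210, Spline contamination=160, Piston drift=80, Sleeve blockage=70, Liner binding=30, O-ring wear=20, Retainer intermittent contact=3.
Highest is now Magnet missing (210).

Magnet missing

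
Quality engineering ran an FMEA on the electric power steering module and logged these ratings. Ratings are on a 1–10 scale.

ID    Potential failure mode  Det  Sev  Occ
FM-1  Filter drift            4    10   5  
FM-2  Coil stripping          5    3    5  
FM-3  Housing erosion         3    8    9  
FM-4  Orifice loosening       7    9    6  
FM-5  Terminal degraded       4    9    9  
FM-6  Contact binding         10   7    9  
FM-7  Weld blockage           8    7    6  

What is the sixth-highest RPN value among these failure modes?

RPN = Severity × Occurrence × Detection:
  FM-1: 10 × 5 × 4 = 200
  FM-2: 3 × 5 × 5 = 75
  FM-3: 8 × 9 × 3 = 216
  FM-4: 9 × 6 × 7 = 378
  FM-5: 9 × 9 × 4 = 324
  FM-6: 7 × 9 × 10 = 630
  FM-7: 7 × 6 × 8 = 336
Sorted descending: 630, 378, 336, 324, 216, 200, 75.
The sixth-highest RPN is 200 (FM-1).

200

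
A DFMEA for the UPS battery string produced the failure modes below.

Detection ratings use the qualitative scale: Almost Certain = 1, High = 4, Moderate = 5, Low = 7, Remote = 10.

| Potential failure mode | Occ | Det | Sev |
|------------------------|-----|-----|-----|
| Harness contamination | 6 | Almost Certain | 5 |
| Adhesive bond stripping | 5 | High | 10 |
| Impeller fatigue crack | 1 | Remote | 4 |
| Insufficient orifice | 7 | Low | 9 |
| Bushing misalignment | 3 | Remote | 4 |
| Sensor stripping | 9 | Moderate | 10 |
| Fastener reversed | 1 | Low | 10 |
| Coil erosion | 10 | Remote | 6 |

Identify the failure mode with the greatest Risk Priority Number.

RPN = Severity × Occurrence × Detection:
  Harness contamination: 5 × 6 × 1 = 30
  Adhesive bond stripping: 10 × 5 × 4 = 200
  Impeller fatigue crack: 4 × 1 × 10 = 40
  Insufficient orifice: 9 × 7 × 7 = 441
  Bushing misalignment: 4 × 3 × 10 = 120
  Sensor stripping: 10 × 9 × 5 = 450
  Fastener reversed: 10 × 1 × 7 = 70
  Coil erosion: 6 × 10 × 10 = 600
Highest RPN is 600 → Coil erosion.

Coil erosion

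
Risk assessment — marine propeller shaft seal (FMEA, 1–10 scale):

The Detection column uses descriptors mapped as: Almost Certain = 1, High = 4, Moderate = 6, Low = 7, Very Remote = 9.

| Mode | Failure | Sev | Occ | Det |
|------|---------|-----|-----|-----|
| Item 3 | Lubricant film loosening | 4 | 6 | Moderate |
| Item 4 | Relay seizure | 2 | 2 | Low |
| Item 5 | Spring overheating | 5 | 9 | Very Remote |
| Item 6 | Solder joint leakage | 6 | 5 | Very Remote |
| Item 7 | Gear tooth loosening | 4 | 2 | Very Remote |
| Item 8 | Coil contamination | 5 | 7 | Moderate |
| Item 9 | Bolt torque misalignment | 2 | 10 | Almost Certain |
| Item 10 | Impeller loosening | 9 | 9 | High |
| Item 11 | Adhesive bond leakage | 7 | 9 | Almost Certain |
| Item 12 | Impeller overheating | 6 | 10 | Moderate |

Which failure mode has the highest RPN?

Item 5

RPN = Severity × Occurrence × Detection:
  Item 3: 4 × 6 × 6 = 144
  Item 4: 2 × 2 × 7 = 28
  Item 5: 5 × 9 × 9 = 405
  Item 6: 6 × 5 × 9 = 270
  Item 7: 4 × 2 × 9 = 72
  Item 8: 5 × 7 × 6 = 210
  Item 9: 2 × 10 × 1 = 20
  Item 10: 9 × 9 × 4 = 324
  Item 11: 7 × 9 × 1 = 63
  Item 12: 6 × 10 × 6 = 360
Highest RPN is 405 → Item 5.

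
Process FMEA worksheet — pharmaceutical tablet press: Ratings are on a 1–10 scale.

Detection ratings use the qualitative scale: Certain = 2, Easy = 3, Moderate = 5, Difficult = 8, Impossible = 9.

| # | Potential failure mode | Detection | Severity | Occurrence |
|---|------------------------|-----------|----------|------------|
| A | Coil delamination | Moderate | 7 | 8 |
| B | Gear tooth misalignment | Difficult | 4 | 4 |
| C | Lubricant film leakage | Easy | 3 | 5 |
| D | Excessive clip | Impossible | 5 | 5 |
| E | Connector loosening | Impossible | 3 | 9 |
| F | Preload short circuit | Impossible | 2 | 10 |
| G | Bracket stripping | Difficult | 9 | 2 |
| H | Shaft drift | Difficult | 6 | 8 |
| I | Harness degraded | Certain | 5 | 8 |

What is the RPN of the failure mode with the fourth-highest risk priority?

RPN = Severity × Occurrence × Detection:
  A: 7 × 8 × 5 = 280
  B: 4 × 4 × 8 = 128
  C: 3 × 5 × 3 = 45
  D: 5 × 5 × 9 = 225
  E: 3 × 9 × 9 = 243
  F: 2 × 10 × 9 = 180
  G: 9 × 2 × 8 = 144
  H: 6 × 8 × 8 = 384
  I: 5 × 8 × 2 = 80
Sorted descending: 384, 280, 243, 225, 180, 144, 128, 80, 45.
The fourth-highest RPN is 225 (D).

225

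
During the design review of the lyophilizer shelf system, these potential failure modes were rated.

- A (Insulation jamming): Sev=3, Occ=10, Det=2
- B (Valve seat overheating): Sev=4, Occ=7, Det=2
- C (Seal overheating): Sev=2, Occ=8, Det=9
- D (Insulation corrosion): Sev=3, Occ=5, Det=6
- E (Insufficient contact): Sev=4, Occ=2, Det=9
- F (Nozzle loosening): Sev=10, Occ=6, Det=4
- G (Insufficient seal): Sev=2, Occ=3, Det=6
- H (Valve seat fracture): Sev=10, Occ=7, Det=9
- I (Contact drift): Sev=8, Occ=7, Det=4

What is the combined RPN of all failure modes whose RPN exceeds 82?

RPN = Severity × Occurrence × Detection:
  A: 3 × 10 × 2 = 60
  B: 4 × 7 × 2 = 56
  C: 2 × 8 × 9 = 144
  D: 3 × 5 × 6 = 90
  E: 4 × 2 × 9 = 72
  F: 10 × 6 × 4 = 240
  G: 2 × 3 × 6 = 36
  H: 10 × 7 × 9 = 630
  I: 8 × 7 × 4 = 224
RPN > 82: C (144), D (90), F (240), H (630), I (224).
Sum: 144 + 90 + 240 + 630 + 224 = 1328.

1328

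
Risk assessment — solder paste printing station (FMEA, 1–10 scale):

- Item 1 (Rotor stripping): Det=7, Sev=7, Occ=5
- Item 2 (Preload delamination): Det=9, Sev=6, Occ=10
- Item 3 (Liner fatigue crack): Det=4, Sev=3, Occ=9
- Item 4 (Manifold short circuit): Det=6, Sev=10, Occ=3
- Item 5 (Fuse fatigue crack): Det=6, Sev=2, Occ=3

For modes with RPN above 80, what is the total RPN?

1073

RPN = Severity × Occurrence × Detection:
  Item 1: 7 × 5 × 7 = 245
  Item 2: 6 × 10 × 9 = 540
  Item 3: 3 × 9 × 4 = 108
  Item 4: 10 × 3 × 6 = 180
  Item 5: 2 × 3 × 6 = 36
RPN > 80: Item 1 (245), Item 2 (540), Item 3 (108), Item 4 (180).
Sum: 245 + 540 + 108 + 180 = 1073.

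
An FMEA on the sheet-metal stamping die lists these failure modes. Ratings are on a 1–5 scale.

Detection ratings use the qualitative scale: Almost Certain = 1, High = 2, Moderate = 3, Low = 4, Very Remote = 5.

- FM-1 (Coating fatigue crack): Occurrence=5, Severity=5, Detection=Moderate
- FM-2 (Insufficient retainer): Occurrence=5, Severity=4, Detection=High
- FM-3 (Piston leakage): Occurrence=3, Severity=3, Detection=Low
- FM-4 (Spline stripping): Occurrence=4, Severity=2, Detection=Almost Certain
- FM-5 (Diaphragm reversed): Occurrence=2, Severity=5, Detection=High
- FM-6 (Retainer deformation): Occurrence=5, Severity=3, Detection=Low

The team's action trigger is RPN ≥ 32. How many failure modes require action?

4

RPN = Severity × Occurrence × Detection:
  FM-1: 5 × 5 × 3 = 75
  FM-2: 4 × 5 × 2 = 40
  FM-3: 3 × 3 × 4 = 36
  FM-4: 2 × 4 × 1 = 8
  FM-5: 5 × 2 × 2 = 20
  FM-6: 3 × 5 × 4 = 60
Modes with RPN ≥ 32: FM-1 (75), FM-2 (40), FM-3 (36), FM-6 (60) → 4.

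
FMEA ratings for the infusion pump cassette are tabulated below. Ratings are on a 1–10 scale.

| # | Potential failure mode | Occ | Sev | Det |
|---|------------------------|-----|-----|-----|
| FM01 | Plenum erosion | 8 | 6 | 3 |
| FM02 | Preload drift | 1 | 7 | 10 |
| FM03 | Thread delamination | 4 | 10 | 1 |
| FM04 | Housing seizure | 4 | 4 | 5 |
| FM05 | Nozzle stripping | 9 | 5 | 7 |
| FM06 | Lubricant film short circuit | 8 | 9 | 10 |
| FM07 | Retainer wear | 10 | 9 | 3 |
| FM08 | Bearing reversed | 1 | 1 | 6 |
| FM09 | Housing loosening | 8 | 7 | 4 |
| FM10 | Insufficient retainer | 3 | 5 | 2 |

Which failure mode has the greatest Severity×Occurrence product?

FM07

Criticality = Severity × Occurrence:
  FM01: 6 × 8 = 48
  FM02: 7 × 1 = 7
  FM03: 10 × 4 = 40
  FM04: 4 × 4 = 16
  FM05: 5 × 9 = 45
  FM06: 9 × 8 = 72
  FM07: 9 × 10 = 90
  FM08: 1 × 1 = 1
  FM09: 7 × 8 = 56
  FM10: 5 × 3 = 15
Highest criticality is 90 → FM07.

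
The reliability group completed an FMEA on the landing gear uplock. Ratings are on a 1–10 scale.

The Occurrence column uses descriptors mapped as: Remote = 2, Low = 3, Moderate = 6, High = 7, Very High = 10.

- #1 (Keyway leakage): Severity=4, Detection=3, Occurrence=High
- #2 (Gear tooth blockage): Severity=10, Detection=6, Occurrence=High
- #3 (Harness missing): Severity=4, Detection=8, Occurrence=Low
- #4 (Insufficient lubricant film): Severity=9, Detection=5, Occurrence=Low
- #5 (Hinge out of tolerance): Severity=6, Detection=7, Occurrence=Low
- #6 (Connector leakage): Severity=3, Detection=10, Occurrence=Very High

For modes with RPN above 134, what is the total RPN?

855

RPN = Severity × Occurrence × Detection:
  #1: 4 × 7 × 3 = 84
  #2: 10 × 7 × 6 = 420
  #3: 4 × 3 × 8 = 96
  #4: 9 × 3 × 5 = 135
  #5: 6 × 3 × 7 = 126
  #6: 3 × 10 × 10 = 300
RPN > 134: #2 (420), #4 (135), #6 (300).
Sum: 420 + 135 + 300 = 855.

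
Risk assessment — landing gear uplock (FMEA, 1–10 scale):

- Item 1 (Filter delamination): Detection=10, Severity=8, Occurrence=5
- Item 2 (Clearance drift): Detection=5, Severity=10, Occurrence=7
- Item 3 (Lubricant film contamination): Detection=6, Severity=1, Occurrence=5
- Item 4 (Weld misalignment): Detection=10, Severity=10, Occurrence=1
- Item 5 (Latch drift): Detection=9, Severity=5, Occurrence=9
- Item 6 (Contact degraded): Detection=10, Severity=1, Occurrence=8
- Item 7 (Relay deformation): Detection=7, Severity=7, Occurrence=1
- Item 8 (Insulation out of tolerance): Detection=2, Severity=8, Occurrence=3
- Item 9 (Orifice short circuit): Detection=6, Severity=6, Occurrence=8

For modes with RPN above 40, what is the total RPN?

1720

RPN = Severity × Occurrence × Detection:
  Item 1: 8 × 5 × 10 = 400
  Item 2: 10 × 7 × 5 = 350
  Item 3: 1 × 5 × 6 = 30
  Item 4: 10 × 1 × 10 = 100
  Item 5: 5 × 9 × 9 = 405
  Item 6: 1 × 8 × 10 = 80
  Item 7: 7 × 1 × 7 = 49
  Item 8: 8 × 3 × 2 = 48
  Item 9: 6 × 8 × 6 = 288
RPN > 40: Item 1 (400), Item 2 (350), Item 4 (100), Item 5 (405), Item 6 (80), Item 7 (49), Item 8 (48), Item 9 (288).
Sum: 400 + 350 + 100 + 405 + 80 + 49 + 48 + 288 = 1720.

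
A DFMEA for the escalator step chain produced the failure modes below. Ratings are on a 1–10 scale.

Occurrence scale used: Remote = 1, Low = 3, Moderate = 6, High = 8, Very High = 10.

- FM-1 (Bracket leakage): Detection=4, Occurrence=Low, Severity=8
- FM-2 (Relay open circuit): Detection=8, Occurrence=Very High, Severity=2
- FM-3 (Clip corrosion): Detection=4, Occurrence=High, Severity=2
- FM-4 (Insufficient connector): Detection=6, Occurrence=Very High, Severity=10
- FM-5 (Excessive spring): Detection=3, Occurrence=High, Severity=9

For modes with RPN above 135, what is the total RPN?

976

RPN = Severity × Occurrence × Detection:
  FM-1: 8 × 3 × 4 = 96
  FM-2: 2 × 10 × 8 = 160
  FM-3: 2 × 8 × 4 = 64
  FM-4: 10 × 10 × 6 = 600
  FM-5: 9 × 8 × 3 = 216
RPN > 135: FM-2 (160), FM-4 (600), FM-5 (216).
Sum: 160 + 600 + 216 = 976.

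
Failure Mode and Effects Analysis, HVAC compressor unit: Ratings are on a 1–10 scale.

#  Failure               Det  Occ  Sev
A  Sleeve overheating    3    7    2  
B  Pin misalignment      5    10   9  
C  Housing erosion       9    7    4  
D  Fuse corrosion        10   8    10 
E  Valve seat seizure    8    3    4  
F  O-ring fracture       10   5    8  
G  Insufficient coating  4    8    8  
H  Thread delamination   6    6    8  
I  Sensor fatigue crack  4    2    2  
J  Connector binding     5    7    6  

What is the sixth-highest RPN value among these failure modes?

RPN = Severity × Occurrence × Detection:
  A: 2 × 7 × 3 = 42
  B: 9 × 10 × 5 = 450
  C: 4 × 7 × 9 = 252
  D: 10 × 8 × 10 = 800
  E: 4 × 3 × 8 = 96
  F: 8 × 5 × 10 = 400
  G: 8 × 8 × 4 = 256
  H: 8 × 6 × 6 = 288
  I: 2 × 2 × 4 = 16
  J: 6 × 7 × 5 = 210
Sorted descending: 800, 450, 400, 288, 256, 252, 210, 96, 42, 16.
The sixth-highest RPN is 252 (C).

252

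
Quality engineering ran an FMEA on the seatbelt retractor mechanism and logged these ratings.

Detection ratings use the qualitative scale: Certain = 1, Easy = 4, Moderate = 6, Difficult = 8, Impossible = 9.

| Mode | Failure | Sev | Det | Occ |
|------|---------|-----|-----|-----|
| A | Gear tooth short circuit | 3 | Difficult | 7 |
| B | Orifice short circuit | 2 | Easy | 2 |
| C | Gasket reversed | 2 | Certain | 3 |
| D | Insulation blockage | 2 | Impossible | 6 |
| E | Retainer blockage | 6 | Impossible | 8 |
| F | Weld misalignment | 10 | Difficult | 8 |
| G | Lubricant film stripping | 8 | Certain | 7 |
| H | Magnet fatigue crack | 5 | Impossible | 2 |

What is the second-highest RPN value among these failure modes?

432

RPN = Severity × Occurrence × Detection:
  A: 3 × 7 × 8 = 168
  B: 2 × 2 × 4 = 16
  C: 2 × 3 × 1 = 6
  D: 2 × 6 × 9 = 108
  E: 6 × 8 × 9 = 432
  F: 10 × 8 × 8 = 640
  G: 8 × 7 × 1 = 56
  H: 5 × 2 × 9 = 90
Sorted descending: 640, 432, 168, 108, 90, 56, 16, 6.
The second-highest RPN is 432 (E).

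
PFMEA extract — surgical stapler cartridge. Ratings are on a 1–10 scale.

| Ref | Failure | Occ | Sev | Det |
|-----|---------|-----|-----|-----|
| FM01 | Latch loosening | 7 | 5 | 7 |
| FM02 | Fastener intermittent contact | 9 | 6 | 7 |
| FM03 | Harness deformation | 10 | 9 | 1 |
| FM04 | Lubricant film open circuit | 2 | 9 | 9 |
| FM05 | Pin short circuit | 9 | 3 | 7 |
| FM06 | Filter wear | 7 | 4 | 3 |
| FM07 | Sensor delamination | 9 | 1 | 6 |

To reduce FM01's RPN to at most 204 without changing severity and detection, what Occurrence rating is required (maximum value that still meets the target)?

5

FM01: S=5, O=7, D=7 → current RPN = 245.
Fixed product = 35. Need 35 × O ≤ 204, so O ≤ 204/35 = 5.83.
Maximum integer Occurrence rating = 5 (gives RPN 175; O=6 would give 210 > 204).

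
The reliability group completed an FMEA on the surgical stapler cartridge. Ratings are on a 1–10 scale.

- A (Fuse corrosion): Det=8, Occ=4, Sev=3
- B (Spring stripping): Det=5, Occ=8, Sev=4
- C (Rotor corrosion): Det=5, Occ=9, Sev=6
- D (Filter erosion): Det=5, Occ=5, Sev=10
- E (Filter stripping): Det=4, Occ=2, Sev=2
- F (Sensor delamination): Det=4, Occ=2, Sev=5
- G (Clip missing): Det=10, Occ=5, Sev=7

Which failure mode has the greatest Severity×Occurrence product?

C

Criticality = Severity × Occurrence:
  A: 3 × 4 = 12
  B: 4 × 8 = 32
  C: 6 × 9 = 54
  D: 10 × 5 = 50
  E: 2 × 2 = 4
  F: 5 × 2 = 10
  G: 7 × 5 = 35
Highest criticality is 54 → C.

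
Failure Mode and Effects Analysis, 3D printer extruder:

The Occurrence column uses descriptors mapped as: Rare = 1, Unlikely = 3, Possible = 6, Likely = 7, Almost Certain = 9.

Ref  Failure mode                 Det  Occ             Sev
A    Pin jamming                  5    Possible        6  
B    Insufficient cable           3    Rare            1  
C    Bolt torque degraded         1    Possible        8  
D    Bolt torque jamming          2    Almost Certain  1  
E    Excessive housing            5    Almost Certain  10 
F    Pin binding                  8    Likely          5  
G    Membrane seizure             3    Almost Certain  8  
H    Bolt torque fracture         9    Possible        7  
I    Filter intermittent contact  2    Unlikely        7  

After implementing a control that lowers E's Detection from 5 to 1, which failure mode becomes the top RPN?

RPN = Severity × Occurrence × Detection:
  A: 6 × 6 × 5 = 180
  B: 1 × 1 × 3 = 3
  C: 8 × 6 × 1 = 48
  D: 1 × 9 × 2 = 18
  E: 10 × 9 × 5 = 450
  F: 5 × 7 × 8 = 280
  G: 8 × 9 × 3 = 216
  H: 7 × 6 × 9 = 378
  I: 7 × 3 × 2 = 42
After action: E → 10 × 9 × 1 = 90.
Revised RPNs: H=378, F=280, G=216, A=180, E=90, C=48, I=42, D=18, B=3.
Highest is now H (378).

H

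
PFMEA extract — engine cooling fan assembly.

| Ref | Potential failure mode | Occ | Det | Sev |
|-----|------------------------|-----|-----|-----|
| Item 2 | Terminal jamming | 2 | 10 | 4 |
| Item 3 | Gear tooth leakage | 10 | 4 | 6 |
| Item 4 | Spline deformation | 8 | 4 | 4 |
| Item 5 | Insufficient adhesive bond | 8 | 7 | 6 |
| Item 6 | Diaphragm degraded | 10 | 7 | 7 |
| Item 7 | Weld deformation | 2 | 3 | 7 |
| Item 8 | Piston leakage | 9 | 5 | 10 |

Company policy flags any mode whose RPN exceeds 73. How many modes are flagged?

6

RPN = Severity × Occurrence × Detection:
  Item 2: 4 × 2 × 10 = 80
  Item 3: 6 × 10 × 4 = 240
  Item 4: 4 × 8 × 4 = 128
  Item 5: 6 × 8 × 7 = 336
  Item 6: 7 × 10 × 7 = 490
  Item 7: 7 × 2 × 3 = 42
  Item 8: 10 × 9 × 5 = 450
Modes with RPN > 73: Item 2 (80), Item 3 (240), Item 4 (128), Item 5 (336), Item 6 (490), Item 8 (450) → 6.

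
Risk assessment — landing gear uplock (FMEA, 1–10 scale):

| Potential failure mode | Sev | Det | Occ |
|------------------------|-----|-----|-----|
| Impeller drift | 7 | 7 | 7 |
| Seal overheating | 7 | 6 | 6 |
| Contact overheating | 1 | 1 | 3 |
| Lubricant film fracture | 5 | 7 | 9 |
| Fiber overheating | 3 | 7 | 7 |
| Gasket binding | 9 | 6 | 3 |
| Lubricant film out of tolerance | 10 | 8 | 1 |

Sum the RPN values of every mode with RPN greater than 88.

1219

RPN = Severity × Occurrence × Detection:
  Impeller drift: 7 × 7 × 7 = 343
  Seal overheating: 7 × 6 × 6 = 252
  Contact overheating: 1 × 3 × 1 = 3
  Lubricant film fracture: 5 × 9 × 7 = 315
  Fiber overheating: 3 × 7 × 7 = 147
  Gasket binding: 9 × 3 × 6 = 162
  Lubricant film out of tolerance: 10 × 1 × 8 = 80
RPN > 88: Impeller drift (343), Seal overheating (252), Lubricant film fracture (315), Fiber overheating (147), Gasket binding (162).
Sum: 343 + 252 + 315 + 147 + 162 = 1219.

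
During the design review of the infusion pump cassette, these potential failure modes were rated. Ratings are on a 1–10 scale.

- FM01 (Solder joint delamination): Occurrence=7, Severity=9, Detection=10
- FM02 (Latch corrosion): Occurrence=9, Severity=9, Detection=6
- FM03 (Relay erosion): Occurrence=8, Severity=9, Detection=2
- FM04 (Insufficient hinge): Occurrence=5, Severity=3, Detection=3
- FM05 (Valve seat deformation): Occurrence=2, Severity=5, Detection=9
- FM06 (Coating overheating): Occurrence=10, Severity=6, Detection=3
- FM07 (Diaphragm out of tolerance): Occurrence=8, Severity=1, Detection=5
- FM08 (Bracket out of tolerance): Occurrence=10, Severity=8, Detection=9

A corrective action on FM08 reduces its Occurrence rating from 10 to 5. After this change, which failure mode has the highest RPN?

FM01

RPN = Severity × Occurrence × Detection:
  FM01: 9 × 7 × 10 = 630
  FM02: 9 × 9 × 6 = 486
  FM03: 9 × 8 × 2 = 144
  FM04: 3 × 5 × 3 = 45
  FM05: 5 × 2 × 9 = 90
  FM06: 6 × 10 × 3 = 180
  FM07: 1 × 8 × 5 = 40
  FM08: 8 × 10 × 9 = 720
After action: FM08 → 8 × 5 × 9 = 360.
Revised RPNs: FM01=630, FM02=486, FM08=360, FM06=180, FM03=144, FM05=90, FM04=45, FM07=40.
Highest is now FM01 (630).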